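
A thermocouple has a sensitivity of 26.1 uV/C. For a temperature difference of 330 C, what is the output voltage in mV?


The thermocouple output V = sensitivity * dT.
V = 26.1 uV/C * 330 C
V = 8613.0 uV
V = 8.613 mV

8.613 mV


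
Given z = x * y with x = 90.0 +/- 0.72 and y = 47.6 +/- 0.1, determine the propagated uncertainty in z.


For a product z = x*y, the relative uncertainty is:
uz/z = sqrt((ux/x)^2 + (uy/y)^2)
Relative uncertainties: ux/x = 0.72/90.0 = 0.008
uy/y = 0.1/47.6 = 0.002101
z = 90.0 * 47.6 = 4284.0
uz = 4284.0 * sqrt(0.008^2 + 0.002101^2) = 35.434

35.434


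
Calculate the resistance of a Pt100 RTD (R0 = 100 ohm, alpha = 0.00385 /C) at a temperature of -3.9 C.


The RTD equation: Rt = R0 * (1 + alpha * T).
Rt = 100 * (1 + 0.00385 * -3.9)
Rt = 100 * (1 + -0.015015)
Rt = 100 * 0.984985
Rt = 98.499 ohm

98.499 ohm


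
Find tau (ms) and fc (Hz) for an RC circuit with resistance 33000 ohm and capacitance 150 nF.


Time constant: tau = R * C.
tau = 33000 * 1.50e-07 = 0.00495 s
tau = 4.95 ms
Cutoff frequency: fc = 1 / (2*pi*R*C).
fc = 1 / (2*pi*0.00495) = 32.15 Hz

tau = 4.95 ms, fc = 32.15 Hz


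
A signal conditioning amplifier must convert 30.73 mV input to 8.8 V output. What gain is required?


Gain = Vout / Vin (converting to same units).
G = 8.8 V / 30.73 mV
G = 8800.0 mV / 30.73 mV
G = 286.37

286.37


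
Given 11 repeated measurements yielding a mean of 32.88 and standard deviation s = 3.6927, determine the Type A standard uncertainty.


The standard uncertainty for Type A evaluation is u = s / sqrt(n).
u = 3.6927 / sqrt(11)
u = 3.6927 / 3.3166
u = 1.1134

1.1134


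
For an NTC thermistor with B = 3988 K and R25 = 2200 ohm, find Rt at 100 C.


NTC thermistor equation: Rt = R25 * exp(B * (1/T - 1/T25)).
T in Kelvin: 373.15 K, T25 = 298.15 K
1/T - 1/T25 = 1/373.15 - 1/298.15 = -0.00067413
B * (1/T - 1/T25) = 3988 * -0.00067413 = -2.6884
Rt = 2200 * exp(-2.6884) = 149.6 ohm

149.6 ohm


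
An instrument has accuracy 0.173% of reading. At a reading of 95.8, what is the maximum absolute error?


Absolute error = (accuracy% / 100) * reading.
Error = (0.173 / 100) * 95.8
Error = 0.00173 * 95.8
Error = 0.1657

0.1657


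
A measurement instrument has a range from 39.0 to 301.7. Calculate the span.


Span = upper range - lower range.
Span = 301.7 - (39.0)
Span = 262.7

262.7


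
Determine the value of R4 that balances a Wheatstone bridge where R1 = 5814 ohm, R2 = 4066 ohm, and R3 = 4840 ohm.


At balance: R1*R4 = R2*R3, so R4 = R2*R3/R1.
R4 = 4066 * 4840 / 5814
R4 = 19679440 / 5814
R4 = 3384.84 ohm

3384.84 ohm


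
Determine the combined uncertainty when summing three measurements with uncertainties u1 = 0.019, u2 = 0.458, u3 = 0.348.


For a sum of independent quantities, uc = sqrt(u1^2 + u2^2 + u3^2).
uc = sqrt(0.019^2 + 0.458^2 + 0.348^2)
uc = sqrt(0.000361 + 0.209764 + 0.121104)
uc = 0.5755

0.5755


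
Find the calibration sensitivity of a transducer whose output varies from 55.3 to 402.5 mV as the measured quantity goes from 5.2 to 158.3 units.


Sensitivity = (y2 - y1) / (x2 - x1).
S = (402.5 - 55.3) / (158.3 - 5.2)
S = 347.2 / 153.1
S = 2.2678 mV/unit

2.2678 mV/unit


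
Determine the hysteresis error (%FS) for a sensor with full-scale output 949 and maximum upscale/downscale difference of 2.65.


Hysteresis = (max difference / full scale) * 100%.
H = (2.65 / 949) * 100
H = 0.279 %FS

0.279 %FS


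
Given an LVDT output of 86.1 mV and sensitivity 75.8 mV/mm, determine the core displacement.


Displacement = Vout / sensitivity.
d = 86.1 / 75.8
d = 1.136 mm

1.136 mm


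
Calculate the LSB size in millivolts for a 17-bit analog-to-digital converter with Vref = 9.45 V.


The resolution (LSB) of an ADC is Vref / 2^n.
LSB = 9.45 / 2^17
LSB = 9.45 / 131072
LSB = 7.21e-05 V = 0.07209778 mV

0.07209778 mV


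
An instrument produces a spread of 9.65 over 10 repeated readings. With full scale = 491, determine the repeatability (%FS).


Repeatability = (spread / full scale) * 100%.
R = (9.65 / 491) * 100
R = 1.965 %FS

1.965 %FS


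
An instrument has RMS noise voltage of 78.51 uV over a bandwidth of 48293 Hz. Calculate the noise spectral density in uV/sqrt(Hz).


Noise spectral density = Vrms / sqrt(BW).
NSD = 78.51 / sqrt(48293)
NSD = 78.51 / 219.7567
NSD = 0.3573 uV/sqrt(Hz)

0.3573 uV/sqrt(Hz)


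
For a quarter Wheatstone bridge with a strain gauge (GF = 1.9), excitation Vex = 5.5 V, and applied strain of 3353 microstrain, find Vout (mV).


Quarter bridge output: Vout = (GF * epsilon * Vex) / 4.
Vout = (1.9 * 3353e-6 * 5.5) / 4
Vout = 0.03503885 / 4 V
Vout = 0.00875971 V = 8.7597 mV

8.7597 mV


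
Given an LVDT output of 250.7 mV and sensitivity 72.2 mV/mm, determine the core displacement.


Displacement = Vout / sensitivity.
d = 250.7 / 72.2
d = 3.472 mm

3.472 mm


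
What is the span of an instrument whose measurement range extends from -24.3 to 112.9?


Span = upper range - lower range.
Span = 112.9 - (-24.3)
Span = 137.2

137.2


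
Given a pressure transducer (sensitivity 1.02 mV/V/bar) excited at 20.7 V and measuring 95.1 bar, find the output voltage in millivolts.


Output = sensitivity * Vex * P.
Vout = 1.02 * 20.7 * 95.1
Vout = 21.114 * 95.1
Vout = 2007.94 mV

2007.94 mV


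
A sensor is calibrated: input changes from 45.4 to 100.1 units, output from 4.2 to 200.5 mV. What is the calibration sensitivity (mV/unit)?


Sensitivity = (y2 - y1) / (x2 - x1).
S = (200.5 - 4.2) / (100.1 - 45.4)
S = 196.3 / 54.7
S = 3.5887 mV/unit

3.5887 mV/unit


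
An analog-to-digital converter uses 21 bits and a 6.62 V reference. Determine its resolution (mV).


The resolution (LSB) of an ADC is Vref / 2^n.
LSB = 6.62 / 2^21
LSB = 6.62 / 2097152
LSB = 3.16e-06 V = 0.00315666 mV

0.00315666 mV


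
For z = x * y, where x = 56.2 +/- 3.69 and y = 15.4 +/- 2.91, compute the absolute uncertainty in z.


For a product z = x*y, the relative uncertainty is:
uz/z = sqrt((ux/x)^2 + (uy/y)^2)
Relative uncertainties: ux/x = 3.69/56.2 = 0.065658
uy/y = 2.91/15.4 = 0.188961
z = 56.2 * 15.4 = 865.5
uz = 865.5 * sqrt(0.065658^2 + 0.188961^2) = 173.133

173.133


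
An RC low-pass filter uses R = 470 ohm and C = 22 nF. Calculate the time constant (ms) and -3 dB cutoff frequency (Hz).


Time constant: tau = R * C.
tau = 470 * 2.20e-08 = 1.034e-05 s
tau = 0.0103 ms
Cutoff frequency: fc = 1 / (2*pi*R*C).
fc = 1 / (2*pi*1.034e-05) = 15392.16 Hz

tau = 0.0103 ms, fc = 15392.16 Hz


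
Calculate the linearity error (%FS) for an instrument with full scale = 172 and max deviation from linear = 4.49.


Linearity error = (max deviation / full scale) * 100%.
Linearity = (4.49 / 172) * 100
Linearity = 2.61 %FS

2.61 %FS


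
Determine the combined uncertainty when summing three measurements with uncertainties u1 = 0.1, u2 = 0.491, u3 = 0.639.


For a sum of independent quantities, uc = sqrt(u1^2 + u2^2 + u3^2).
uc = sqrt(0.1^2 + 0.491^2 + 0.639^2)
uc = sqrt(0.01 + 0.241081 + 0.408321)
uc = 0.812

0.812


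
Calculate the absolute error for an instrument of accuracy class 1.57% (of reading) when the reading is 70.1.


Absolute error = (accuracy% / 100) * reading.
Error = (1.57 / 100) * 70.1
Error = 0.0157 * 70.1
Error = 1.1006

1.1006


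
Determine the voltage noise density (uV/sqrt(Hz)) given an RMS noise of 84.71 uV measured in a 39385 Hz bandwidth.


Noise spectral density = Vrms / sqrt(BW).
NSD = 84.71 / sqrt(39385)
NSD = 84.71 / 198.4565
NSD = 0.4268 uV/sqrt(Hz)

0.4268 uV/sqrt(Hz)


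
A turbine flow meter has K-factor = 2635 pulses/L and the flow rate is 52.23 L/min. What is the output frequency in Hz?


Frequency = K * Q / 60 (converting L/min to L/s).
f = 2635 * 52.23 / 60
f = 137626.05 / 60
f = 2293.77 Hz

2293.77 Hz


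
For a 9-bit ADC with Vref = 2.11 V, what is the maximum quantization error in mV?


The maximum quantization error is +/- LSB/2.
LSB = Vref / 2^n = 2.11 / 512 = 0.00412109 V
Max error = LSB / 2 = 0.00412109 / 2 = 0.00206055 V
Max error = 2.0605 mV

2.0605 mV


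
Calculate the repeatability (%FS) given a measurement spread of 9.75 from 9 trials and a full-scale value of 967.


Repeatability = (spread / full scale) * 100%.
R = (9.75 / 967) * 100
R = 1.008 %FS

1.008 %FS


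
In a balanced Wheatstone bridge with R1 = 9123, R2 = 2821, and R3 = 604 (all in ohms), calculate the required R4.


At balance: R1*R4 = R2*R3, so R4 = R2*R3/R1.
R4 = 2821 * 604 / 9123
R4 = 1703884 / 9123
R4 = 186.77 ohm

186.77 ohm


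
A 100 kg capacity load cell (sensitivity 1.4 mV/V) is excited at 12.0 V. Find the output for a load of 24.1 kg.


Vout = rated_output * Vex * (load / capacity).
Vout = 1.4 * 12.0 * (24.1 / 100)
Vout = 1.4 * 12.0 * 0.241
Vout = 4.049 mV

4.049 mV


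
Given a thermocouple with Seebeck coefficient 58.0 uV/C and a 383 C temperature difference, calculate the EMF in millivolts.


The thermocouple output V = sensitivity * dT.
V = 58.0 uV/C * 383 C
V = 22214.0 uV
V = 22.214 mV

22.214 mV


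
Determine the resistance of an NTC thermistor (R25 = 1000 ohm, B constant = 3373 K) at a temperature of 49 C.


NTC thermistor equation: Rt = R25 * exp(B * (1/T - 1/T25)).
T in Kelvin: 322.15 K, T25 = 298.15 K
1/T - 1/T25 = 1/322.15 - 1/298.15 = -0.00024987
B * (1/T - 1/T25) = 3373 * -0.00024987 = -0.8428
Rt = 1000 * exp(-0.8428) = 430.5 ohm

430.5 ohm


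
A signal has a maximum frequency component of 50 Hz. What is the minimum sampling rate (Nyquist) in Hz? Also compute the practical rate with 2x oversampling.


By Nyquist theorem, fs_min = 2 * fmax.
fs_min = 2 * 50 = 100 Hz
Practical rate = 2 * fs_min = 2 * 100 = 200 Hz

fs_min = 100 Hz, fs_practical = 200 Hz


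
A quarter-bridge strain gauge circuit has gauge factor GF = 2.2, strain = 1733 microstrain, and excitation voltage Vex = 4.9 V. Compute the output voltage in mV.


Quarter bridge output: Vout = (GF * epsilon * Vex) / 4.
Vout = (2.2 * 1733e-6 * 4.9) / 4
Vout = 0.01868174 / 4 V
Vout = 0.00467044 V = 4.6704 mV

4.6704 mV


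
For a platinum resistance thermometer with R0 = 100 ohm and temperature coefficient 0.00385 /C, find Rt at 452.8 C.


The RTD equation: Rt = R0 * (1 + alpha * T).
Rt = 100 * (1 + 0.00385 * 452.8)
Rt = 100 * (1 + 1.74328)
Rt = 100 * 2.74328
Rt = 274.328 ohm

274.328 ohm


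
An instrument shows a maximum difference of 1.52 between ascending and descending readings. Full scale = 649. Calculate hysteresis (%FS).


Hysteresis = (max difference / full scale) * 100%.
H = (1.52 / 649) * 100
H = 0.234 %FS

0.234 %FS


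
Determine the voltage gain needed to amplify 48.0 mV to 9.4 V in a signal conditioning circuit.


Gain = Vout / Vin (converting to same units).
G = 9.4 V / 48.0 mV
G = 9400.0 mV / 48.0 mV
G = 195.83

195.83


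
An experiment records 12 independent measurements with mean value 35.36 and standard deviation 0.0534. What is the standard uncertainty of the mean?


The standard uncertainty for Type A evaluation is u = s / sqrt(n).
u = 0.0534 / sqrt(12)
u = 0.0534 / 3.4641
u = 0.0154

0.0154


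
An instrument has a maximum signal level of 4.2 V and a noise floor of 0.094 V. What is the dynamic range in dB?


Dynamic range = 20 * log10(Vmax / Vnoise).
DR = 20 * log10(4.2 / 0.094)
DR = 20 * log10(44.68)
DR = 33.0 dB

33.0 dB


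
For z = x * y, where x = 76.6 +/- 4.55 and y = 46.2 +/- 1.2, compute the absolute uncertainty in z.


For a product z = x*y, the relative uncertainty is:
uz/z = sqrt((ux/x)^2 + (uy/y)^2)
Relative uncertainties: ux/x = 4.55/76.6 = 0.059399
uy/y = 1.2/46.2 = 0.025974
z = 76.6 * 46.2 = 3538.9
uz = 3538.9 * sqrt(0.059399^2 + 0.025974^2) = 229.429

229.429


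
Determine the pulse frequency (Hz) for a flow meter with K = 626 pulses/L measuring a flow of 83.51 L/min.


Frequency = K * Q / 60 (converting L/min to L/s).
f = 626 * 83.51 / 60
f = 52277.26 / 60
f = 871.29 Hz

871.29 Hz


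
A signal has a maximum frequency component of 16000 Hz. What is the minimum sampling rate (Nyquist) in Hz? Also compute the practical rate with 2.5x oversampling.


By Nyquist theorem, fs_min = 2 * fmax.
fs_min = 2 * 16000 = 32000 Hz
Practical rate = 2.5 * fs_min = 2.5 * 32000 = 80000 Hz

fs_min = 32000 Hz, fs_practical = 80000 Hz


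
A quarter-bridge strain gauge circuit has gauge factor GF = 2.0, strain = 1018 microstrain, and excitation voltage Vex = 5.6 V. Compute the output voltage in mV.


Quarter bridge output: Vout = (GF * epsilon * Vex) / 4.
Vout = (2.0 * 1018e-6 * 5.6) / 4
Vout = 0.0114016 / 4 V
Vout = 0.0028504 V = 2.8504 mV

2.8504 mV


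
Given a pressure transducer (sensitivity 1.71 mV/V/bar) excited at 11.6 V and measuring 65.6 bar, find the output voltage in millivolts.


Output = sensitivity * Vex * P.
Vout = 1.71 * 11.6 * 65.6
Vout = 19.836 * 65.6
Vout = 1301.24 mV

1301.24 mV


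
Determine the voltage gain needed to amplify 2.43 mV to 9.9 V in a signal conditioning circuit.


Gain = Vout / Vin (converting to same units).
G = 9.9 V / 2.43 mV
G = 9900.0 mV / 2.43 mV
G = 4074.07

4074.07


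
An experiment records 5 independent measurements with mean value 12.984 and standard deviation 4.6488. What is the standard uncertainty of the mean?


The standard uncertainty for Type A evaluation is u = s / sqrt(n).
u = 4.6488 / sqrt(5)
u = 4.6488 / 2.2361
u = 2.079

2.079


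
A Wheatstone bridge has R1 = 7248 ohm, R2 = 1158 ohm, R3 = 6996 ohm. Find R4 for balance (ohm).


At balance: R1*R4 = R2*R3, so R4 = R2*R3/R1.
R4 = 1158 * 6996 / 7248
R4 = 8101368 / 7248
R4 = 1117.74 ohm

1117.74 ohm


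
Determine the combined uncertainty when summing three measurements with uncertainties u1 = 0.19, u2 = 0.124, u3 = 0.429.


For a sum of independent quantities, uc = sqrt(u1^2 + u2^2 + u3^2).
uc = sqrt(0.19^2 + 0.124^2 + 0.429^2)
uc = sqrt(0.0361 + 0.015376 + 0.184041)
uc = 0.4853

0.4853


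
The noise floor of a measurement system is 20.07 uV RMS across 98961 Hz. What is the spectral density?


Noise spectral density = Vrms / sqrt(BW).
NSD = 20.07 / sqrt(98961)
NSD = 20.07 / 314.5807
NSD = 0.0638 uV/sqrt(Hz)

0.0638 uV/sqrt(Hz)


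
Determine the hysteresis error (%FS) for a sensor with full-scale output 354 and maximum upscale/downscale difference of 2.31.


Hysteresis = (max difference / full scale) * 100%.
H = (2.31 / 354) * 100
H = 0.653 %FS

0.653 %FS


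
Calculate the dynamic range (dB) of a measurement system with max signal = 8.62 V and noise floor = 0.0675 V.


Dynamic range = 20 * log10(Vmax / Vnoise).
DR = 20 * log10(8.62 / 0.0675)
DR = 20 * log10(127.7)
DR = 42.12 dB

42.12 dB


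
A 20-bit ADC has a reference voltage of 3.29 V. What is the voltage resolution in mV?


The resolution (LSB) of an ADC is Vref / 2^n.
LSB = 3.29 / 2^20
LSB = 3.29 / 1048576
LSB = 3.14e-06 V = 0.00313759 mV

0.00313759 mV


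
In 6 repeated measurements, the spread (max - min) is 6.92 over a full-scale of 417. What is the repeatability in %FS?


Repeatability = (spread / full scale) * 100%.
R = (6.92 / 417) * 100
R = 1.659 %FS

1.659 %FS


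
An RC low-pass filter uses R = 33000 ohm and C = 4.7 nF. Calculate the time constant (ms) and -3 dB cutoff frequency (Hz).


Time constant: tau = R * C.
tau = 33000 * 4.70e-09 = 0.0001551 s
tau = 0.1551 ms
Cutoff frequency: fc = 1 / (2*pi*R*C).
fc = 1 / (2*pi*0.0001551) = 1026.14 Hz

tau = 0.1551 ms, fc = 1026.14 Hz


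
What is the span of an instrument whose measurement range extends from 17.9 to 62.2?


Span = upper range - lower range.
Span = 62.2 - (17.9)
Span = 44.3

44.3


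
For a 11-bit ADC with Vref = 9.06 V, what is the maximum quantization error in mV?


The maximum quantization error is +/- LSB/2.
LSB = Vref / 2^n = 9.06 / 2048 = 0.00442383 V
Max error = LSB / 2 = 0.00442383 / 2 = 0.00221191 V
Max error = 2.2119 mV

2.2119 mV


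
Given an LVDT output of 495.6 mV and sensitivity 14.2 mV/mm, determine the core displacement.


Displacement = Vout / sensitivity.
d = 495.6 / 14.2
d = 34.901 mm

34.901 mm


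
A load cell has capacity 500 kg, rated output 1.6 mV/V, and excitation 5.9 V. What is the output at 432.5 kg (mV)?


Vout = rated_output * Vex * (load / capacity).
Vout = 1.6 * 5.9 * (432.5 / 500)
Vout = 1.6 * 5.9 * 0.865
Vout = 8.166 mV

8.166 mV


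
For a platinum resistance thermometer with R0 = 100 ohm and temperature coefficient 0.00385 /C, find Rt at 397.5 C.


The RTD equation: Rt = R0 * (1 + alpha * T).
Rt = 100 * (1 + 0.00385 * 397.5)
Rt = 100 * (1 + 1.530375)
Rt = 100 * 2.530375
Rt = 253.038 ohm

253.038 ohm


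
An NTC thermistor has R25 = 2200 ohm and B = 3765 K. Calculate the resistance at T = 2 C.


NTC thermistor equation: Rt = R25 * exp(B * (1/T - 1/T25)).
T in Kelvin: 275.15 K, T25 = 298.15 K
1/T - 1/T25 = 1/275.15 - 1/298.15 = 0.00028036
B * (1/T - 1/T25) = 3765 * 0.00028036 = 1.0556
Rt = 2200 * exp(1.0556) = 6322.0 ohm

6322.0 ohm


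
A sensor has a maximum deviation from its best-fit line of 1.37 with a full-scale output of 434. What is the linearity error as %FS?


Linearity error = (max deviation / full scale) * 100%.
Linearity = (1.37 / 434) * 100
Linearity = 0.316 %FS

0.316 %FS


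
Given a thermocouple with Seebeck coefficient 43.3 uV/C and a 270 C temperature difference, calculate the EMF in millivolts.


The thermocouple output V = sensitivity * dT.
V = 43.3 uV/C * 270 C
V = 11691.0 uV
V = 11.691 mV

11.691 mV


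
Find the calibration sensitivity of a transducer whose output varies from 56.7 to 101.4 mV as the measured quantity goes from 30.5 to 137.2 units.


Sensitivity = (y2 - y1) / (x2 - x1).
S = (101.4 - 56.7) / (137.2 - 30.5)
S = 44.7 / 106.7
S = 0.4189 mV/unit

0.4189 mV/unit


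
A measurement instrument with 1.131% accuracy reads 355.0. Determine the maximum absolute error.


Absolute error = (accuracy% / 100) * reading.
Error = (1.131 / 100) * 355.0
Error = 0.01131 * 355.0
Error = 4.0151

4.0151


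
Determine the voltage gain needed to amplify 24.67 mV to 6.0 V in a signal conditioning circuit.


Gain = Vout / Vin (converting to same units).
G = 6.0 V / 24.67 mV
G = 6000.0 mV / 24.67 mV
G = 243.21

243.21


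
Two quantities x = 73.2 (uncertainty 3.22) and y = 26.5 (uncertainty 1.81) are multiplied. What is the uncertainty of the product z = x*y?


For a product z = x*y, the relative uncertainty is:
uz/z = sqrt((ux/x)^2 + (uy/y)^2)
Relative uncertainties: ux/x = 3.22/73.2 = 0.043989
uy/y = 1.81/26.5 = 0.068302
z = 73.2 * 26.5 = 1939.8
uz = 1939.8 * sqrt(0.043989^2 + 0.068302^2) = 157.592

157.592


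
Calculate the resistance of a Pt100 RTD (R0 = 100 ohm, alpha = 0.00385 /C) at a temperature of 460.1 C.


The RTD equation: Rt = R0 * (1 + alpha * T).
Rt = 100 * (1 + 0.00385 * 460.1)
Rt = 100 * (1 + 1.771385)
Rt = 100 * 2.771385
Rt = 277.139 ohm

277.139 ohm


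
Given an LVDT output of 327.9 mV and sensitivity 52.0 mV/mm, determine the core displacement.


Displacement = Vout / sensitivity.
d = 327.9 / 52.0
d = 6.306 mm

6.306 mm


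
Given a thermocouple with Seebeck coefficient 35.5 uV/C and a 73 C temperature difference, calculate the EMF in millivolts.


The thermocouple output V = sensitivity * dT.
V = 35.5 uV/C * 73 C
V = 2591.5 uV
V = 2.591 mV

2.591 mV


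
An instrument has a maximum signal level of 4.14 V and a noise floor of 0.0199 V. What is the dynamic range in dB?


Dynamic range = 20 * log10(Vmax / Vnoise).
DR = 20 * log10(4.14 / 0.0199)
DR = 20 * log10(208.04)
DR = 46.36 dB

46.36 dB


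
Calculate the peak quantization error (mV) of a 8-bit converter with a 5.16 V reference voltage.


The maximum quantization error is +/- LSB/2.
LSB = Vref / 2^n = 5.16 / 256 = 0.02015625 V
Max error = LSB / 2 = 0.02015625 / 2 = 0.01007813 V
Max error = 10.0781 mV

10.0781 mV


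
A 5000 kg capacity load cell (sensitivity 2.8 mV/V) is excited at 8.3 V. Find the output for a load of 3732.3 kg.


Vout = rated_output * Vex * (load / capacity).
Vout = 2.8 * 8.3 * (3732.3 / 5000)
Vout = 2.8 * 8.3 * 0.74646
Vout = 17.348 mV

17.348 mV


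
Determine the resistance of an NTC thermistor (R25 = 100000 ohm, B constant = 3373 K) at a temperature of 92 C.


NTC thermistor equation: Rt = R25 * exp(B * (1/T - 1/T25)).
T in Kelvin: 365.15 K, T25 = 298.15 K
1/T - 1/T25 = 1/365.15 - 1/298.15 = -0.00061542
B * (1/T - 1/T25) = 3373 * -0.00061542 = -2.0758
Rt = 100000 * exp(-2.0758) = 12545.6 ohm

12545.6 ohm


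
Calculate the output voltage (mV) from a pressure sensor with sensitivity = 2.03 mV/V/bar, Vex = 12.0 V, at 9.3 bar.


Output = sensitivity * Vex * P.
Vout = 2.03 * 12.0 * 9.3
Vout = 24.36 * 9.3
Vout = 226.55 mV

226.55 mV


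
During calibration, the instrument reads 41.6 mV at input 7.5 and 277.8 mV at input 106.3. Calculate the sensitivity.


Sensitivity = (y2 - y1) / (x2 - x1).
S = (277.8 - 41.6) / (106.3 - 7.5)
S = 236.2 / 98.8
S = 2.3907 mV/unit

2.3907 mV/unit


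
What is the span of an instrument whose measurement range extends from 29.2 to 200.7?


Span = upper range - lower range.
Span = 200.7 - (29.2)
Span = 171.5

171.5


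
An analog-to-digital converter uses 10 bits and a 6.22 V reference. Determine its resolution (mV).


The resolution (LSB) of an ADC is Vref / 2^n.
LSB = 6.22 / 2^10
LSB = 6.22 / 1024
LSB = 0.00607422 V = 6.07421875 mV

6.07421875 mV


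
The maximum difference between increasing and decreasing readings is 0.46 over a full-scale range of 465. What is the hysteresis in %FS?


Hysteresis = (max difference / full scale) * 100%.
H = (0.46 / 465) * 100
H = 0.099 %FS

0.099 %FS


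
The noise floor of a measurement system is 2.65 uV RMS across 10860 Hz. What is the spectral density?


Noise spectral density = Vrms / sqrt(BW).
NSD = 2.65 / sqrt(10860)
NSD = 2.65 / 104.2113
NSD = 0.0254 uV/sqrt(Hz)

0.0254 uV/sqrt(Hz)


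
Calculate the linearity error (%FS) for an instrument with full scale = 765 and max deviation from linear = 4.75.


Linearity error = (max deviation / full scale) * 100%.
Linearity = (4.75 / 765) * 100
Linearity = 0.621 %FS

0.621 %FS


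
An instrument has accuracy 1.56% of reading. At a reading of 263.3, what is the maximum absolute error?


Absolute error = (accuracy% / 100) * reading.
Error = (1.56 / 100) * 263.3
Error = 0.0156 * 263.3
Error = 4.1075

4.1075


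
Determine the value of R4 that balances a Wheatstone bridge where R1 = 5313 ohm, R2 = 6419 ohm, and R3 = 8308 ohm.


At balance: R1*R4 = R2*R3, so R4 = R2*R3/R1.
R4 = 6419 * 8308 / 5313
R4 = 53329052 / 5313
R4 = 10037.47 ohm

10037.47 ohm


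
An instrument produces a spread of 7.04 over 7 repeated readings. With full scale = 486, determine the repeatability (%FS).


Repeatability = (spread / full scale) * 100%.
R = (7.04 / 486) * 100
R = 1.449 %FS

1.449 %FS


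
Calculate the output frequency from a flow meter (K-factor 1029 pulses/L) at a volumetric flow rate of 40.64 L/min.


Frequency = K * Q / 60 (converting L/min to L/s).
f = 1029 * 40.64 / 60
f = 41818.56 / 60
f = 696.98 Hz

696.98 Hz


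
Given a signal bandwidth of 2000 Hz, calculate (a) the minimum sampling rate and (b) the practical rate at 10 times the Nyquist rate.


By Nyquist theorem, fs_min = 2 * fmax.
fs_min = 2 * 2000 = 4000 Hz
Practical rate = 10 * fs_min = 10 * 4000 = 40000 Hz

fs_min = 4000 Hz, fs_practical = 40000 Hz


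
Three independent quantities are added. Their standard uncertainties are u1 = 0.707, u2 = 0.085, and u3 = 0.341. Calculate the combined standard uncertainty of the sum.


For a sum of independent quantities, uc = sqrt(u1^2 + u2^2 + u3^2).
uc = sqrt(0.707^2 + 0.085^2 + 0.341^2)
uc = sqrt(0.499849 + 0.007225 + 0.116281)
uc = 0.7895

0.7895


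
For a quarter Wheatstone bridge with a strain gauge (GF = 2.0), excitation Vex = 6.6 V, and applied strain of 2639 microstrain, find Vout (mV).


Quarter bridge output: Vout = (GF * epsilon * Vex) / 4.
Vout = (2.0 * 2639e-6 * 6.6) / 4
Vout = 0.0348348 / 4 V
Vout = 0.0087087 V = 8.7087 mV

8.7087 mV


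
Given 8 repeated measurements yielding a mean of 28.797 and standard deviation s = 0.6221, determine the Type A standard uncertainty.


The standard uncertainty for Type A evaluation is u = s / sqrt(n).
u = 0.6221 / sqrt(8)
u = 0.6221 / 2.8284
u = 0.2199

0.2199


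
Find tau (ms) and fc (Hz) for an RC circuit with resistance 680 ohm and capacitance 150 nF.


Time constant: tau = R * C.
tau = 680 * 1.50e-07 = 0.000102 s
tau = 0.102 ms
Cutoff frequency: fc = 1 / (2*pi*R*C).
fc = 1 / (2*pi*0.000102) = 1560.34 Hz

tau = 0.102 ms, fc = 1560.34 Hz


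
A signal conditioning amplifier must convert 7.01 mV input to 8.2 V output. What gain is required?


Gain = Vout / Vin (converting to same units).
G = 8.2 V / 7.01 mV
G = 8200.0 mV / 7.01 mV
G = 1169.76

1169.76


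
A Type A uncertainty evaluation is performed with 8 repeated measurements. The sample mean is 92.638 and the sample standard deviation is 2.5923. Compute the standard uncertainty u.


The standard uncertainty for Type A evaluation is u = s / sqrt(n).
u = 2.5923 / sqrt(8)
u = 2.5923 / 2.8284
u = 0.9165

0.9165


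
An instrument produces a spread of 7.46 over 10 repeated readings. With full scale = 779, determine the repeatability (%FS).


Repeatability = (spread / full scale) * 100%.
R = (7.46 / 779) * 100
R = 0.958 %FS

0.958 %FS


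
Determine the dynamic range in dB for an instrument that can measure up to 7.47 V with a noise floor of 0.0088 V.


Dynamic range = 20 * log10(Vmax / Vnoise).
DR = 20 * log10(7.47 / 0.0088)
DR = 20 * log10(848.86)
DR = 58.58 dB

58.58 dB


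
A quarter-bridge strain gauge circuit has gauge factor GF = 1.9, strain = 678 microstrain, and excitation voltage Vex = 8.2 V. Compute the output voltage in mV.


Quarter bridge output: Vout = (GF * epsilon * Vex) / 4.
Vout = (1.9 * 678e-6 * 8.2) / 4
Vout = 0.01056324 / 4 V
Vout = 0.00264081 V = 2.6408 mV

2.6408 mV


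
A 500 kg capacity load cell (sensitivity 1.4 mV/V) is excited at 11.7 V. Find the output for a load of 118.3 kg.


Vout = rated_output * Vex * (load / capacity).
Vout = 1.4 * 11.7 * (118.3 / 500)
Vout = 1.4 * 11.7 * 0.2366
Vout = 3.876 mV

3.876 mV


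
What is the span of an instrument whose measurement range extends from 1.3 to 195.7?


Span = upper range - lower range.
Span = 195.7 - (1.3)
Span = 194.4

194.4


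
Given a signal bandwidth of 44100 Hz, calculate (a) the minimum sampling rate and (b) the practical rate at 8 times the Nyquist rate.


By Nyquist theorem, fs_min = 2 * fmax.
fs_min = 2 * 44100 = 88200 Hz
Practical rate = 8 * fs_min = 8 * 88200 = 705600 Hz

fs_min = 88200 Hz, fs_practical = 705600 Hz


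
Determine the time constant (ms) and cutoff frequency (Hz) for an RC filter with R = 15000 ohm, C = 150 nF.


Time constant: tau = R * C.
tau = 15000 * 1.50e-07 = 0.00225 s
tau = 2.25 ms
Cutoff frequency: fc = 1 / (2*pi*R*C).
fc = 1 / (2*pi*0.00225) = 70.74 Hz

tau = 2.25 ms, fc = 70.74 Hz


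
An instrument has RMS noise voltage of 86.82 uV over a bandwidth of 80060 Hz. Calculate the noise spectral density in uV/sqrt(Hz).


Noise spectral density = Vrms / sqrt(BW).
NSD = 86.82 / sqrt(80060)
NSD = 86.82 / 282.9488
NSD = 0.3068 uV/sqrt(Hz)

0.3068 uV/sqrt(Hz)


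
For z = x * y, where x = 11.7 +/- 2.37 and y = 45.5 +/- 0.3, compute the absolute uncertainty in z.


For a product z = x*y, the relative uncertainty is:
uz/z = sqrt((ux/x)^2 + (uy/y)^2)
Relative uncertainties: ux/x = 2.37/11.7 = 0.202564
uy/y = 0.3/45.5 = 0.006593
z = 11.7 * 45.5 = 532.4
uz = 532.4 * sqrt(0.202564^2 + 0.006593^2) = 107.892

107.892


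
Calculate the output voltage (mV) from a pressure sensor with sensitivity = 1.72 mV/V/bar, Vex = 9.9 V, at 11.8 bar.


Output = sensitivity * Vex * P.
Vout = 1.72 * 9.9 * 11.8
Vout = 17.028 * 11.8
Vout = 200.93 mV

200.93 mV


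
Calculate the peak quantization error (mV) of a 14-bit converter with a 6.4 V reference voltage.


The maximum quantization error is +/- LSB/2.
LSB = Vref / 2^n = 6.4 / 16384 = 0.00039063 V
Max error = LSB / 2 = 0.00039063 / 2 = 0.00019531 V
Max error = 0.1953 mV

0.1953 mV


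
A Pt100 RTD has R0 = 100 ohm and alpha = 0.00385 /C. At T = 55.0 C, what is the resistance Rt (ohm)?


The RTD equation: Rt = R0 * (1 + alpha * T).
Rt = 100 * (1 + 0.00385 * 55.0)
Rt = 100 * (1 + 0.21175)
Rt = 100 * 1.21175
Rt = 121.175 ohm

121.175 ohm


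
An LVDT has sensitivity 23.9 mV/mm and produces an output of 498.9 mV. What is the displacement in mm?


Displacement = Vout / sensitivity.
d = 498.9 / 23.9
d = 20.874 mm

20.874 mm


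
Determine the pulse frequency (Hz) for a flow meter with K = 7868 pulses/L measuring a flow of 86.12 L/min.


Frequency = K * Q / 60 (converting L/min to L/s).
f = 7868 * 86.12 / 60
f = 677592.16 / 60
f = 11293.2 Hz

11293.2 Hz


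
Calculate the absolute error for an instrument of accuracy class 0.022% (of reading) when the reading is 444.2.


Absolute error = (accuracy% / 100) * reading.
Error = (0.022 / 100) * 444.2
Error = 0.00022 * 444.2
Error = 0.0977

0.0977


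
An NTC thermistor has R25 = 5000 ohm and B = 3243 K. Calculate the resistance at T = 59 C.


NTC thermistor equation: Rt = R25 * exp(B * (1/T - 1/T25)).
T in Kelvin: 332.15 K, T25 = 298.15 K
1/T - 1/T25 = 1/332.15 - 1/298.15 = -0.00034333
B * (1/T - 1/T25) = 3243 * -0.00034333 = -1.1134
Rt = 5000 * exp(-1.1134) = 1642.2 ohm

1642.2 ohm


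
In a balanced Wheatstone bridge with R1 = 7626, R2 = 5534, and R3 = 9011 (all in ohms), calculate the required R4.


At balance: R1*R4 = R2*R3, so R4 = R2*R3/R1.
R4 = 5534 * 9011 / 7626
R4 = 49866874 / 7626
R4 = 6539.06 ohm

6539.06 ohm


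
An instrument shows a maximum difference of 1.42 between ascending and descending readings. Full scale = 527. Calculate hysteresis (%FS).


Hysteresis = (max difference / full scale) * 100%.
H = (1.42 / 527) * 100
H = 0.269 %FS

0.269 %FS


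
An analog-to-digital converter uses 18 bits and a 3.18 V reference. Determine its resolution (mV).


The resolution (LSB) of an ADC is Vref / 2^n.
LSB = 3.18 / 2^18
LSB = 3.18 / 262144
LSB = 1.213e-05 V = 0.01213074 mV

0.01213074 mV


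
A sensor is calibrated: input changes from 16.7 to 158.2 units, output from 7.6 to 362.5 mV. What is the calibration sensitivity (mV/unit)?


Sensitivity = (y2 - y1) / (x2 - x1).
S = (362.5 - 7.6) / (158.2 - 16.7)
S = 354.9 / 141.5
S = 2.5081 mV/unit

2.5081 mV/unit


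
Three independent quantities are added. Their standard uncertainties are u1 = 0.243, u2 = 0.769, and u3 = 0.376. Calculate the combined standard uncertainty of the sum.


For a sum of independent quantities, uc = sqrt(u1^2 + u2^2 + u3^2).
uc = sqrt(0.243^2 + 0.769^2 + 0.376^2)
uc = sqrt(0.059049 + 0.591361 + 0.141376)
uc = 0.8898

0.8898


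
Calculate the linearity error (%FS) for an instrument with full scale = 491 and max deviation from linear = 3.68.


Linearity error = (max deviation / full scale) * 100%.
Linearity = (3.68 / 491) * 100
Linearity = 0.749 %FS

0.749 %FS


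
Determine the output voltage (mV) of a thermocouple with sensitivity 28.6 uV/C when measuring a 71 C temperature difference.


The thermocouple output V = sensitivity * dT.
V = 28.6 uV/C * 71 C
V = 2030.6 uV
V = 2.031 mV

2.031 mV


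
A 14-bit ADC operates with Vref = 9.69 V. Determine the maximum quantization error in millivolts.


The maximum quantization error is +/- LSB/2.
LSB = Vref / 2^n = 9.69 / 16384 = 0.00059143 V
Max error = LSB / 2 = 0.00059143 / 2 = 0.00029572 V
Max error = 0.2957 mV

0.2957 mV


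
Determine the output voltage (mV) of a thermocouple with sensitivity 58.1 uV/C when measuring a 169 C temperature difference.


The thermocouple output V = sensitivity * dT.
V = 58.1 uV/C * 169 C
V = 9818.9 uV
V = 9.819 mV

9.819 mV


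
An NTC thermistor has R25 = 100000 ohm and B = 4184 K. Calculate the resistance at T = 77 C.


NTC thermistor equation: Rt = R25 * exp(B * (1/T - 1/T25)).
T in Kelvin: 350.15 K, T25 = 298.15 K
1/T - 1/T25 = 1/350.15 - 1/298.15 = -0.0004981
B * (1/T - 1/T25) = 4184 * -0.0004981 = -2.084
Rt = 100000 * exp(-2.084) = 12442.6 ohm

12442.6 ohm


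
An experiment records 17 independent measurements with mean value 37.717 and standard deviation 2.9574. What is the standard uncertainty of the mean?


The standard uncertainty for Type A evaluation is u = s / sqrt(n).
u = 2.9574 / sqrt(17)
u = 2.9574 / 4.1231
u = 0.7173

0.7173


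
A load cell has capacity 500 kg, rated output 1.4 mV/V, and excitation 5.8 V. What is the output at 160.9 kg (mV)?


Vout = rated_output * Vex * (load / capacity).
Vout = 1.4 * 5.8 * (160.9 / 500)
Vout = 1.4 * 5.8 * 0.3218
Vout = 2.613 mV

2.613 mV


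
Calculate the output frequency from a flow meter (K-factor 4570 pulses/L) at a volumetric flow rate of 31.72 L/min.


Frequency = K * Q / 60 (converting L/min to L/s).
f = 4570 * 31.72 / 60
f = 144960.4 / 60
f = 2416.01 Hz

2416.01 Hz


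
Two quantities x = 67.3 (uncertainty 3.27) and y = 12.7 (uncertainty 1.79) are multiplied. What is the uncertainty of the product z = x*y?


For a product z = x*y, the relative uncertainty is:
uz/z = sqrt((ux/x)^2 + (uy/y)^2)
Relative uncertainties: ux/x = 3.27/67.3 = 0.048588
uy/y = 1.79/12.7 = 0.140945
z = 67.3 * 12.7 = 854.7
uz = 854.7 * sqrt(0.048588^2 + 0.140945^2) = 127.424

127.424


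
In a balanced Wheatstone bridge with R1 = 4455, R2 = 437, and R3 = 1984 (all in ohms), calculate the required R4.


At balance: R1*R4 = R2*R3, so R4 = R2*R3/R1.
R4 = 437 * 1984 / 4455
R4 = 867008 / 4455
R4 = 194.61 ohm

194.61 ohm


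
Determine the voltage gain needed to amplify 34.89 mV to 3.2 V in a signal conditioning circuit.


Gain = Vout / Vin (converting to same units).
G = 3.2 V / 34.89 mV
G = 3200.0 mV / 34.89 mV
G = 91.72

91.72


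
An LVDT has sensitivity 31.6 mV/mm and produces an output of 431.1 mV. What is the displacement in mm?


Displacement = Vout / sensitivity.
d = 431.1 / 31.6
d = 13.642 mm

13.642 mm


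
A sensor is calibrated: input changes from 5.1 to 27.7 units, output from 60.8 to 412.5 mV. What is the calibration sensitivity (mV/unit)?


Sensitivity = (y2 - y1) / (x2 - x1).
S = (412.5 - 60.8) / (27.7 - 5.1)
S = 351.7 / 22.6
S = 15.5619 mV/unit

15.5619 mV/unit


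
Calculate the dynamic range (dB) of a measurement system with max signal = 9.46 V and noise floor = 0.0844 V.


Dynamic range = 20 * log10(Vmax / Vnoise).
DR = 20 * log10(9.46 / 0.0844)
DR = 20 * log10(112.09)
DR = 40.99 dB

40.99 dB


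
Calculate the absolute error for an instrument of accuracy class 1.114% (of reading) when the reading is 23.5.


Absolute error = (accuracy% / 100) * reading.
Error = (1.114 / 100) * 23.5
Error = 0.01114 * 23.5
Error = 0.2618

0.2618


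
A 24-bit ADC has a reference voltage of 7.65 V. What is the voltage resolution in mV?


The resolution (LSB) of an ADC is Vref / 2^n.
LSB = 7.65 / 2^24
LSB = 7.65 / 16777216
LSB = 4.6e-07 V = 0.00045598 mV

0.00045598 mV


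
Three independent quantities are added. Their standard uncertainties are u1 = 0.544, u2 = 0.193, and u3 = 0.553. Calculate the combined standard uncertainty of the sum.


For a sum of independent quantities, uc = sqrt(u1^2 + u2^2 + u3^2).
uc = sqrt(0.544^2 + 0.193^2 + 0.553^2)
uc = sqrt(0.295936 + 0.037249 + 0.305809)
uc = 0.7994

0.7994


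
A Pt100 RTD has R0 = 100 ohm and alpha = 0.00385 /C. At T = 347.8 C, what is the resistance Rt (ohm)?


The RTD equation: Rt = R0 * (1 + alpha * T).
Rt = 100 * (1 + 0.00385 * 347.8)
Rt = 100 * (1 + 1.33903)
Rt = 100 * 2.33903
Rt = 233.903 ohm

233.903 ohm


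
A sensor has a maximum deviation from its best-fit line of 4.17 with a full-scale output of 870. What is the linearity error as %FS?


Linearity error = (max deviation / full scale) * 100%.
Linearity = (4.17 / 870) * 100
Linearity = 0.479 %FS

0.479 %FS


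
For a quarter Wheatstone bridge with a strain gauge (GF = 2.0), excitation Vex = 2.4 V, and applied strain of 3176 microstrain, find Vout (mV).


Quarter bridge output: Vout = (GF * epsilon * Vex) / 4.
Vout = (2.0 * 3176e-6 * 2.4) / 4
Vout = 0.0152448 / 4 V
Vout = 0.0038112 V = 3.8112 mV

3.8112 mV


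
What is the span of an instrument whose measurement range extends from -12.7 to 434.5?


Span = upper range - lower range.
Span = 434.5 - (-12.7)
Span = 447.2

447.2


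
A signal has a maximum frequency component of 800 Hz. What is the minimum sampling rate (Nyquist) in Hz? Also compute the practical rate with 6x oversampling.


By Nyquist theorem, fs_min = 2 * fmax.
fs_min = 2 * 800 = 1600 Hz
Practical rate = 6 * fs_min = 6 * 1600 = 9600 Hz

fs_min = 1600 Hz, fs_practical = 9600 Hz


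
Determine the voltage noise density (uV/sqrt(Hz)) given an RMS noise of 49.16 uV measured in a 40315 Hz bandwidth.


Noise spectral density = Vrms / sqrt(BW).
NSD = 49.16 / sqrt(40315)
NSD = 49.16 / 200.786
NSD = 0.2448 uV/sqrt(Hz)

0.2448 uV/sqrt(Hz)


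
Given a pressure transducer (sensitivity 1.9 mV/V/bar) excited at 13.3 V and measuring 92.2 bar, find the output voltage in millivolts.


Output = sensitivity * Vex * P.
Vout = 1.9 * 13.3 * 92.2
Vout = 25.27 * 92.2
Vout = 2329.89 mV

2329.89 mV


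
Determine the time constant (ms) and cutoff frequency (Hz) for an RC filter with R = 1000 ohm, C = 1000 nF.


Time constant: tau = R * C.
tau = 1000 * 1.00e-06 = 0.001 s
tau = 1.0 ms
Cutoff frequency: fc = 1 / (2*pi*R*C).
fc = 1 / (2*pi*0.001) = 159.15 Hz

tau = 1.0 ms, fc = 159.15 Hz


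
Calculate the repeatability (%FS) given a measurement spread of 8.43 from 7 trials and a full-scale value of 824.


Repeatability = (spread / full scale) * 100%.
R = (8.43 / 824) * 100
R = 1.023 %FS

1.023 %FS


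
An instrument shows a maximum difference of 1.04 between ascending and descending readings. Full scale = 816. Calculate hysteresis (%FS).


Hysteresis = (max difference / full scale) * 100%.
H = (1.04 / 816) * 100
H = 0.127 %FS

0.127 %FS


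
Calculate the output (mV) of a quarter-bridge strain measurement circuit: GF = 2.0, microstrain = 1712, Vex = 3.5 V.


Quarter bridge output: Vout = (GF * epsilon * Vex) / 4.
Vout = (2.0 * 1712e-6 * 3.5) / 4
Vout = 0.011984 / 4 V
Vout = 0.002996 V = 2.996 mV

2.996 mV


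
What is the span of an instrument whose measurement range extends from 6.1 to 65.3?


Span = upper range - lower range.
Span = 65.3 - (6.1)
Span = 59.2

59.2


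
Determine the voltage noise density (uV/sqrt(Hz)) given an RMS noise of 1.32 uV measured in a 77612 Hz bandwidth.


Noise spectral density = Vrms / sqrt(BW).
NSD = 1.32 / sqrt(77612)
NSD = 1.32 / 278.5893
NSD = 0.0047 uV/sqrt(Hz)

0.0047 uV/sqrt(Hz)


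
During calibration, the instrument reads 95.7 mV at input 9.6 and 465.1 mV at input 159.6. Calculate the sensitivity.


Sensitivity = (y2 - y1) / (x2 - x1).
S = (465.1 - 95.7) / (159.6 - 9.6)
S = 369.4 / 150.0
S = 2.4627 mV/unit

2.4627 mV/unit


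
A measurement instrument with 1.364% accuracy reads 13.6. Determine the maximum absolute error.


Absolute error = (accuracy% / 100) * reading.
Error = (1.364 / 100) * 13.6
Error = 0.01364 * 13.6
Error = 0.1855

0.1855


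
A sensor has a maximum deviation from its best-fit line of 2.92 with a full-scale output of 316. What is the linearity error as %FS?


Linearity error = (max deviation / full scale) * 100%.
Linearity = (2.92 / 316) * 100
Linearity = 0.924 %FS

0.924 %FS


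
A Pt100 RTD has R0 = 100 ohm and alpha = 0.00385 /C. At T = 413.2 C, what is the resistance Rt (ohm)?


The RTD equation: Rt = R0 * (1 + alpha * T).
Rt = 100 * (1 + 0.00385 * 413.2)
Rt = 100 * (1 + 1.59082)
Rt = 100 * 2.59082
Rt = 259.082 ohm

259.082 ohm


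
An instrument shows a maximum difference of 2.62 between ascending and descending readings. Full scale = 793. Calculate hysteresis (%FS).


Hysteresis = (max difference / full scale) * 100%.
H = (2.62 / 793) * 100
H = 0.33 %FS

0.33 %FS
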